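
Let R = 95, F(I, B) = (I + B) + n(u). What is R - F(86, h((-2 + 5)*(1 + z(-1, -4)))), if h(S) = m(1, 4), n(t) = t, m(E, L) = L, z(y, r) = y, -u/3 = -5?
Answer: -10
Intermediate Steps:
u = 15 (u = -3*(-5) = 15)
h(S) = 4
F(I, B) = 15 + B + I (F(I, B) = (I + B) + 15 = (B + I) + 15 = 15 + B + I)
R - F(86, h((-2 + 5)*(1 + z(-1, -4)))) = 95 - (15 + 4 + 86) = 95 - 1*105 = 95 - 105 = -10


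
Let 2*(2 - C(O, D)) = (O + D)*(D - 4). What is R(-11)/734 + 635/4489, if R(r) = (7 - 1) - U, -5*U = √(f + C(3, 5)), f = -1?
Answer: 246512/1647463 + I*√3/3670 ≈ 0.14963 + 0.00047195*I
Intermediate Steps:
C(O, D) = 2 - (-4 + D)*(D + O)/2 (C(O, D) = 2 - (O + D)*(D - 4)/2 = 2 - (D + O)*(-4 + D)/2 = 2 - (-4 + D)*(D + O)/2)
U = -I*√3/5 (U = -√(-1 + (2 + 2*5 + 2*3 - ½*5² - ½*5*3))/5 = -√(-1 + (2 + 10 + 6 - ½*25 - 15/2))/5 = -√(-1 + (2 + 10 + 6 - 25/2 - 15/2))/5 = -√(-1 - 2)/5 = -I*√3/5 ≈ -0.34641*I)
R(r) = 6 + I*√3/5 (R(r) = (7 - 1) - (-1)*I*√3/5 = 6 + I*√3/5)
R(-11)/734 + 635/4489 = (6 + I*√3/5)/734 + 635/4489 = (6 + I*√3/5)*(1/734) + 635*(1/4489) = (3/367 + I*√3/3670) + 635/4489 = 246512/1647463 + I*√3/3670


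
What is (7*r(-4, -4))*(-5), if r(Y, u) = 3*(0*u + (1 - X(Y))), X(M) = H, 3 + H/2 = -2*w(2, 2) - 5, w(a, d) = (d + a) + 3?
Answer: -4725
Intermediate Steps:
w(a, d) = 3 + a + d (w(a, d) = (a + d) + 3 = 3 + a + d)
H = -44 (H = -6 + 2*(-2*(3 + 2 + 2) - 5) = -6 + 2*(-2*7 - 5) = -6 + 2*(-14 - 5) = -6 + 2*(-19) = -6 - 38 = -44)
X(M) = -44
r(Y, u) = 135 (r(Y, u) = 3*(0*u + (1 - 1*(-44))) = 3*(0 + (1 + 44)) = 3*(0 + 45) = 3*45 = 135)
(7*r(-4, -4))*(-5) = (7*135)*(-5) = 945*(-5) = -4725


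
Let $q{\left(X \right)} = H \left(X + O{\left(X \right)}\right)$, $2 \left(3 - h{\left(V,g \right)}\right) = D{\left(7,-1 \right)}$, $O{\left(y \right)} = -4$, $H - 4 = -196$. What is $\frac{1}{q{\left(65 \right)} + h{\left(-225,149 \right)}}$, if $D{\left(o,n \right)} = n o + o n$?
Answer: $- \frac{1}{11702} \approx -8.5455 \cdot 10^{-5}$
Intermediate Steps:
$H = -192$ ($H = 4 - 196 = -192$)
$D{\left(o,n \right)} = 2 n o$ ($D{\left(o,n \right)} = n o + n o = 2 n o$)
$h{\left(V,g \right)} = 10$ ($h{\left(V,g \right)} = 3 - \frac{2 \left(-1\right) 7}{2} = 3 - -7 = 3 + 7 = 10$)
$q{\left(X \right)} = 768 - 192 X$ ($q{\left(X \right)} = - 192 \left(X - 4\right) = - 192 \left(-4 + X\right) = 768 - 192 X$)
$\frac{1}{q{\left(65 \right)} + h{\left(-225,149 \right)}} = \frac{1}{\left(768 - 12480\right) + 10} = \frac{1}{-11712 + 10} = \frac{1}{-11702} = - \frac{1}{11702}$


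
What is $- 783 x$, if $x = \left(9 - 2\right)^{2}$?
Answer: $-38367$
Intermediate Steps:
$x = 49$ ($x = 7^{2} = 49$)
$- 783 x = \left(-783\right) 49 = -38367$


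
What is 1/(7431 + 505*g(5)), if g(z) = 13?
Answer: 1/13996 ≈ 7.1449e-5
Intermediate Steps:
1/(7431 + 505*g(5)) = 1/(7431 + 505*13) = 1/(7431 + 6565) = 1/13996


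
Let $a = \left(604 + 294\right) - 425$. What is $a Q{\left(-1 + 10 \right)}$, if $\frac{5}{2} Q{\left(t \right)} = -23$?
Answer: $- \frac{21758}{5} \approx -4351.6$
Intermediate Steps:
$Q{\left(t \right)} = - \frac{46}{5}$ ($Q{\left(t \right)} = \frac{2}{5} \left(-23\right) = - \frac{46}{5}$)
$a = 473$ ($a = 898 - 425 = 473$)
$a Q{\left(-1 + 10 \right)} = 473 \left(- \frac{46}{5}\right) = - \frac{21758}{5}$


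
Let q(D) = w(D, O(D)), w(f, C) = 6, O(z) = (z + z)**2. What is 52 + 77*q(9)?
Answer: 514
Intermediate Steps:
O(z) = 4*z**2 (O(z) = (2*z)**2 = 4*z**2)
q(D) = 6
52 + 77*q(9) = 52 + 77*6 = 52 + 462 = 514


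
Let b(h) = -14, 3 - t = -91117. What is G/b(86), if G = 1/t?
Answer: -1/1275680 ≈ -7.8390e-7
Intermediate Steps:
t = 91120 (t = 3 - 1*(-91117) = 3 + 91117 = 91120)
G = 1/91120 ≈ 1.0975e-5
G/b(86) = (1/91120)/(-14) = (1/91120)*(-1/14) = -1/1275680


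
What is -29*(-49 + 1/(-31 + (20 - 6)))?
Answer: 24186/17 ≈ 1422.7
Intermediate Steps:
-29*(-49 + 1/(-31 + (20 - 6))) = -29*(-49 + 1/(-31 + 14)) = -29*(-49 + 1/(-17)) = -29*(-49 - 1/17) = -29*(-834/17) = 24186/17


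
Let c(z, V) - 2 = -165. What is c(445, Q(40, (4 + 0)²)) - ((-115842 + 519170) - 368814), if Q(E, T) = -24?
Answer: -34677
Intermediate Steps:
c(z, V) = -163 (c(z, V) = 2 - 165 = -163)
c(445, Q(40, (4 + 0)²)) - ((-115842 + 519170) - 368814) = -163 - ((-115842 + 519170) - 368814) = -163 - (403328 - 368814) = -163 - 1*34514 = -163 - 34514 = -34677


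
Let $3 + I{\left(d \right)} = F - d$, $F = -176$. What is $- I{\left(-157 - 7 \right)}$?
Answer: $15$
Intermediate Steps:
$I{\left(d \right)} = -179 - d$ ($I{\left(d \right)} = -3 - \left(176 + d\right) = -179 - d$)
$- I{\left(-157 - 7 \right)} = - (-179 - \left(-157 - 7\right)) = - (-179 - -164) = - (-179 + 164) = \left(-1\right) \left(-15\right) = 15$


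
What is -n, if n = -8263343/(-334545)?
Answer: -8263343/334545 ≈ -24.700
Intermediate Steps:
n = 8263343/334545 (n = -8263343*(-1/334545) = 8263343/334545 ≈ 24.700)
-n = -1*8263343/334545 = -8263343/334545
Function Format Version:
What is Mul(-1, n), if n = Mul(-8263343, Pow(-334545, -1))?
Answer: Rational(-8263343, 334545) ≈ -24.700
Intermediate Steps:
n = Rational(8263343, 334545) (n = Mul(-8263343, Rational(-1, 334545)) = Rational(8263343, 334545) ≈ 24.700)
Mul(-1, n) = Mul(-1, Rational(8263343, 334545)) = Rational(-8263343, 334545)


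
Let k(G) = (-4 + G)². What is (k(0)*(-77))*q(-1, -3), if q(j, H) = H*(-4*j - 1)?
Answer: 11088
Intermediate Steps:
q(j, H) = H*(-1 - 4*j)
(k(0)*(-77))*q(-1, -3) = ((-4 + 0)²*(-77))*(-1*(-3)*(1 + 4*(-1))) = ((-4)²*(-77))*(-1*(-3)*(1 - 4)) = (16*(-77))*(-1*(-3)*(-3)) = -1232*(-9) = 11088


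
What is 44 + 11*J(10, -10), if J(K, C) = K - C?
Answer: 264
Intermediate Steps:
44 + 11*J(10, -10) = 44 + 11*(10 - 1*(-10)) = 44 + 11*(10 + 10) = 44 + 11*20 = 44 + 220 = 264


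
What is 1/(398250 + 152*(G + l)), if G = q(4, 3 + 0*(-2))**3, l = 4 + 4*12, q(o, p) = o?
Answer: 1/415882 ≈ 2.4045e-6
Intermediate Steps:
l = 52 (l = 4 + 48 = 52)
G = 64 (G = 4**3 = 64)
1/(398250 + 152*(G + l)) = 1/(398250 + 152*(64 + 52)) = 1/(398250 + 152*116) = 1/(398250 + 17632) = 1/415882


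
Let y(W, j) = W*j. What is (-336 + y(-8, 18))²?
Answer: 230400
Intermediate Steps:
(-336 + y(-8, 18))² = (-336 - 8*18)² = (-336 - 144)² = (-480)² = 230400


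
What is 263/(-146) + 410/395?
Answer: -8805/11534 ≈ -0.76340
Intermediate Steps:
263/(-146) + 410/395 = 263*(-1/146) + 410*(1/395) = -263/146 + 82/79 = -8805/11534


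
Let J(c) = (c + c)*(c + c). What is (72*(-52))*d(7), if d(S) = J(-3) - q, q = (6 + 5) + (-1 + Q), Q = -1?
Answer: -101088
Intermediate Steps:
J(c) = 4*c**2 (J(c) = (2*c)*(2*c) = 4*c**2)
q = 9 (q = (6 + 5) + (-1 - 1) = 11 - 2 = 9)
d(S) = 27 (d(S) = 4*(-3)**2 - 1*9 = 4*9 - 9 = 36 - 9 = 27)
(72*(-52))*d(7) = (72*(-52))*27 = -3744*27 = -101088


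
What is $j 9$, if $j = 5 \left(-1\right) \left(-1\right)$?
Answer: $45$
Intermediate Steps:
$j = 5$ ($j = \left(-5\right) \left(-1\right) = 5$)
$j 9 = 5 \cdot 9 = 45$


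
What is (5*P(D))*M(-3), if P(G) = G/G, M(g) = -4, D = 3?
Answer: -20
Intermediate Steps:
P(G) = 1
(5*P(D))*M(-3) = (5*1)*(-4) = 5*(-4) = -20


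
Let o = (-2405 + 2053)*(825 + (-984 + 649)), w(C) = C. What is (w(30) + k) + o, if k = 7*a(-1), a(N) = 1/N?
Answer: -172457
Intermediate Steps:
a(N) = 1/N
k = -7 (k = 7/(-1) = 7*(-1) = -7)
o = -172480 (o = -352*(825 - 335) = -352*490 = -172480)
(w(30) + k) + o = (30 - 7) - 172480 = 23 - 172480 = -172457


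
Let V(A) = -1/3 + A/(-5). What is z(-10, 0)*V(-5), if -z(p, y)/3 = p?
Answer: 20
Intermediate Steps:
V(A) = -⅓ - A/5 (V(A) = -1*⅓ + A*(-⅕) = -⅓ - A/5)
z(p, y) = -3*p
z(-10, 0)*V(-5) = (-3*(-10))*(-⅓ - ⅕*(-5)) = 30*(-⅓ + 1) = 30*(⅔) = 20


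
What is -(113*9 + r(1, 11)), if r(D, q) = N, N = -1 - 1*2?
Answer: -1014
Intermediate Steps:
N = -3 (N = -1 - 2 = -3)
r(D, q) = -3
-(113*9 + r(1, 11)) = -(113*9 - 3) = -(1017 - 3) = -1*1014 = -1014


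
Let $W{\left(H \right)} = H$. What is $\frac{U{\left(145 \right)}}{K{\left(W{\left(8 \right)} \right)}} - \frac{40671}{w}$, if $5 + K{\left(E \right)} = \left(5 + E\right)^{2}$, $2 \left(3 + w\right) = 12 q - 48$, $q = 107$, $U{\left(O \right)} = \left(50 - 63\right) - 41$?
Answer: $- \frac{27249}{410} \approx -66.461$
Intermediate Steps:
$U{\left(O \right)} = -54$ ($U{\left(O \right)} = -13 - 41 = -54$)
$w = 615$ ($w = -3 + \frac{12 \cdot 107 - 48}{2} = -3 + \frac{1284 - 48}{2} = -3 + \frac{1}{2} \cdot 1236 = -3 + 618 = 615$)
$K{\left(E \right)} = -5 + \left(5 + E\right)^{2}$
$\frac{U{\left(145 \right)}}{K{\left(W{\left(8 \right)} \right)}} - \frac{40671}{w} = - \frac{54}{-5 + \left(5 + 8\right)^{2}} - \frac{40671}{615} = - \frac{54}{-5 + 13^{2}} - \frac{13557}{205} = - \frac{54}{-5 + 169} - \frac{13557}{205} = - \frac{54}{164} - \frac{13557}{205} = \left(-54\right) \frac{1}{164} - \frac{13557}{205} = - \frac{27}{82} - \frac{13557}{205} = - \frac{27249}{410}$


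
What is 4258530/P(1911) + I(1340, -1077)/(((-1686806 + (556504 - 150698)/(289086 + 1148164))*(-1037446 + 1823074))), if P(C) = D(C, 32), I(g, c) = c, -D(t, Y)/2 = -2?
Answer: 337958056964776930429165/317441048403816972 ≈ 1.0646e+6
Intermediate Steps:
D(t, Y) = 4 (D(t, Y) = -2*(-2) = 4)
P(C) = 4
4258530/P(1911) + I(1340, -1077)/(((-1686806 + (556504 - 150698)/(289086 + 1148164))*(-1037446 + 1823074))) = 4258530/4 - 1077*1/((-1686806 + (556504 - 150698)/(289086 + 1148164))*(-1037446 + 1823074)) = 4258530*(¼) - 1077*1/(785628*(-1686806 + 405806/1437250)) = 2129265/2 - 1077*1/(785628*(-1686806 + 405806*(1/1437250))) = 2129265/2 - 1077*1/(785628*(-1686806 + 202903/718625)) = 2129265/2 - 1077/((-1212180758847/718625*785628)) = 2129265/2 - 1077/(-952323145211450916/718625) = 2129265/2 - 1077*(-718625/952323145211450916) = 2129265/2 + 257986375/317441048403816972 = 337958056964776930429165/317441048403816972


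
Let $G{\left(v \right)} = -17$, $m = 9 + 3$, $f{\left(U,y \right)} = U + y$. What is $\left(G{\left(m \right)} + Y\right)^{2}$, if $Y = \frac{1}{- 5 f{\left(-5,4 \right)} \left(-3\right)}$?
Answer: $\frac{65536}{225} \approx 291.27$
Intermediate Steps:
$m = 12$
$Y = - \frac{1}{15}$ ($Y = \frac{1}{- 5 \left(-5 + 4\right) \left(-3\right)} = \frac{1}{\left(-5\right) \left(-1\right) \left(-3\right)} = \frac{1}{5 \left(-3\right)} = \frac{1}{-15} = - \frac{1}{15} \approx -0.066667$)
$\left(G{\left(m \right)} + Y\right)^{2} = \left(-17 - \frac{1}{15}\right)^{2} = \left(- \frac{256}{15}\right)^{2} = \frac{65536}{225}$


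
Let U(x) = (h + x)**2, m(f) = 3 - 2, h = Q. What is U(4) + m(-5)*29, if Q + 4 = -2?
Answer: 33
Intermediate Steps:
Q = -6 (Q = -4 - 2 = -6)
h = -6
m(f) = 1
U(x) = (-6 + x)**2
U(4) + m(-5)*29 = (-6 + 4)**2 + 1*29 = (-2)**2 + 29 = 4 + 29 = 33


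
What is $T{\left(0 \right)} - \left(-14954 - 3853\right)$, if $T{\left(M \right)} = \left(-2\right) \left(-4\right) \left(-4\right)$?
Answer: $18775$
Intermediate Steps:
$T{\left(M \right)} = -32$ ($T{\left(M \right)} = 8 \left(-4\right) = -32$)
$T{\left(0 \right)} - \left(-14954 - 3853\right) = -32 - \left(-14954 - 3853\right) = -32 - -18807 = -32 + 18807 = 18775$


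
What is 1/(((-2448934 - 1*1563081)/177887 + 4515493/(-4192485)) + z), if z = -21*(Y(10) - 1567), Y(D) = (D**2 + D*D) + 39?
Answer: 745788579195/20780928336379594 ≈ 3.5888e-5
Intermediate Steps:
Y(D) = 39 + 2*D**2 (Y(D) = (D**2 + D**2) + 39 = 2*D**2 + 39 = 39 + 2*D**2)
z = 27888 (z = -21*((39 + 2*10**2) - 1567) = -21*((39 + 2*100) - 1567) = -21*((39 + 200) - 1567) = -21*(239 - 1567) = -21*(-1328) = 27888)
1/(((-2448934 - 1*1563081)/177887 + 4515493/(-4192485)) + z) = 1/(((-2448934 - 1*1563081)/177887 + 4515493/(-4192485)) + 27888) = 1/(((-2448934 - 1563081)*(1/177887) + 4515493*(-1/4192485)) + 27888) = 1/((-4012015*1/177887 - 4515493/4192485) + 27888) = 1/((-4012015/177887 - 4515493/4192485) + 27888) = 1/(-17623560210566/745788579195 + 27888) = 1/(20780928336379594/745788579195) = 745788579195/20780928336379594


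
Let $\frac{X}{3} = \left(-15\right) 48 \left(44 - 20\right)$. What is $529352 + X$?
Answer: $477512$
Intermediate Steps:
$X = -51840$ ($X = 3 \left(-15\right) 48 \left(44 - 20\right) = 3 \left(- 720 \left(44 - 20\right)\right) = 3 \left(\left(-720\right) 24\right) = 3 \left(-17280\right) = -51840$)
$529352 + X = 529352 - 51840 = 477512$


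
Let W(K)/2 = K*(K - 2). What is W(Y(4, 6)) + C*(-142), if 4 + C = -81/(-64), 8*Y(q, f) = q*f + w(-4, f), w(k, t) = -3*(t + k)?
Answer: 12461/32 ≈ 389.41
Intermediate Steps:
w(k, t) = -3*k - 3*t (w(k, t) = -3*(k + t) = -3*k - 3*t)
Y(q, f) = 3/2 - 3*f/8 + f*q/8 (Y(q, f) = (q*f + (-3*(-4) - 3*f))/8 = (f*q + (12 - 3*f))/8 = (12 - 3*f + f*q)/8 = 3/2 - 3*f/8 + f*q/8)
W(K) = 2*K*(-2 + K) (W(K) = 2*(K*(K - 2)) = 2*(K*(-2 + K)) = 2*K*(-2 + K))
C = -175/64 (C = -4 - 81/(-64) = -4 - 81*(-1/64) = -4 + 81/64 = -175/64 ≈ -2.7344)
W(Y(4, 6)) + C*(-142) = 2*(3/2 - 3/8*6 + (⅛)*6*4)*(-2 + (3/2 - 3/8*6 + (⅛)*6*4)) - 175/64*(-142) = 2*(3/2 - 9/4 + 3)*(-2 + (3/2 - 9/4 + 3)) + 12425/32 = 2*(9/4)*(-2 + 9/4) + 12425/32 = 2*(9/4)*(¼) + 12425/32 = 9/8 + 12425/32 = 12461/32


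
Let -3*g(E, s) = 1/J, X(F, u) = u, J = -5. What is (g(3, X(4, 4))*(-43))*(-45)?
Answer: 129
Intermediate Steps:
g(E, s) = 1/15 (g(E, s) = -1/3/(-5) = -1/3*(-1/5) = 1/15)
(g(3, X(4, 4))*(-43))*(-45) = ((1/15)*(-43))*(-45) = -43/15*(-45) = 129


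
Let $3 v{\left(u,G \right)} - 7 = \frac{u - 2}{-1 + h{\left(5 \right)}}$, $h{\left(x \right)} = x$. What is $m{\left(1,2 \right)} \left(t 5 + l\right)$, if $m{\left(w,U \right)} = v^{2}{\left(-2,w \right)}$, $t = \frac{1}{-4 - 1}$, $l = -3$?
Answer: $-16$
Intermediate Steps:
$v{\left(u,G \right)} = \frac{13}{6} + \frac{u}{12}$ ($v{\left(u,G \right)} = \frac{7}{3} + \frac{\left(u - 2\right) \frac{1}{-1 + 5}}{3} = \frac{7}{3} + \frac{\left(-2 + u\right) \frac{1}{4}}{3} = \frac{7}{3} + \frac{- \frac{1}{2} + \frac{u}{4}}{3} = \frac{7}{3} + \left(- \frac{1}{6} + \frac{u}{12}\right) = \frac{13}{6} + \frac{u}{12}$)
$t = - \frac{1}{5}$ ($t = \frac{1}{-5} = - \frac{1}{5} \approx -0.2$)
$m{\left(w,U \right)} = 4$ ($m{\left(w,U \right)} = \left(\frac{13}{6} + \frac{1}{12} \left(-2\right)\right)^{2} = \left(\frac{13}{6} - \frac{1}{6}\right)^{2} = 2^{2} = 4$)
$m{\left(1,2 \right)} \left(t 5 + l\right) = 4 \left(\left(- \frac{1}{5}\right) 5 - 3\right) = 4 \left(-1 - 3\right) = 4 \left(-4\right) = -16$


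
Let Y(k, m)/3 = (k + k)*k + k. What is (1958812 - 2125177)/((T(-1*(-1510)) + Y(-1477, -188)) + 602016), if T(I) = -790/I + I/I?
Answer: -2791235/229633409 ≈ -0.012155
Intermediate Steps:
Y(k, m) = 3*k + 6*k**2 (Y(k, m) = 3*((k + k)*k + k) = 3*((2*k)*k + k) = 3*(2*k**2 + k) = 3*(k + 2*k**2) = 3*k + 6*k**2)
T(I) = 1 - 790/I (T(I) = -790/I + 1 = 1 - 790/I)
(1958812 - 2125177)/((T(-1*(-1510)) + Y(-1477, -188)) + 602016) = (1958812 - 2125177)/(((-790 - 1*(-1510))/((-1*(-1510))) + 3*(-1477)*(1 + 2*(-1477))) + 602016) = -166365/(((-790 + 1510)/1510 + 3*(-1477)*(1 - 2954)) + 602016) = -166365/(((1/1510)*720 + 3*(-1477)*(-2953)) + 602016) = -166365/((72/151 + 13084743) + 602016) = -166365/(1975796265/151 + 602016) = -166365/2066700681/151 = -166365*151/2066700681 = -2791235/229633409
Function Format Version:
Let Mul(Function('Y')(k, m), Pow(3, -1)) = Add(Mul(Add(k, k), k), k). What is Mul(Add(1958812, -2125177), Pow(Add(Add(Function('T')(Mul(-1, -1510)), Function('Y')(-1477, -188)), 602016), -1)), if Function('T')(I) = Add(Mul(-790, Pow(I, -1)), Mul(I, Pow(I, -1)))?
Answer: Rational(-2791235, 229633409) ≈ -0.012155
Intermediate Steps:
Function('Y')(k, m) = Add(Mul(3, k), Mul(6, Pow(k, 2))) (Function('Y')(k, m) = Mul(3, Add(Mul(Add(k, k), k), k)) = Mul(3, Add(Mul(Mul(2, k), k), k)) = Mul(3, Add(Mul(2, Pow(k, 2)), k)) = Mul(3, Add(k, Mul(2, Pow(k, 2)))) = Add(Mul(3, k), Mul(6, Pow(k, 2))))
Function('T')(I) = Add(1, Mul(-790, Pow(I, -1))) (Function('T')(I) = Add(Mul(-790, Pow(I, -1)), 1) = Add(1, Mul(-790, Pow(I, -1))))
Mul(Add(1958812, -2125177), Pow(Add(Add(Function('T')(Mul(-1, -1510)), Function('Y')(-1477, -188)), 602016), -1)) = Mul(Add(1958812, -2125177), Pow(Add(Add(Mul(Pow(Mul(-1, -1510), -1), Add(-790, Mul(-1, -1510))), Mul(3, -1477, Add(1, Mul(2, -1477)))), 602016), -1)) = Mul(-166365, Pow(Add(Add(Mul(Pow(1510, -1), Add(-790, 1510)), Mul(3, -1477, Add(1, -2954))), 602016), -1)) = Mul(-166365, Pow(Add(Add(Mul(Rational(1, 1510), 720), Mul(3, -1477, -2953)), 602016), -1)) = Mul(-166365, Pow(Add(Add(Rational(72, 151), 13084743), 602016), -1)) = Mul(-166365, Pow(Add(Rational(1975796265, 151), 602016), -1)) = Mul(-166365, Pow(Rational(2066700681, 151), -1)) = Mul(-166365, Rational(151, 2066700681)) = Rational(-2791235, 229633409)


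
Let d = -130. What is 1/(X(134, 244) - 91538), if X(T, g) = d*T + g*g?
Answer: -1/49422 ≈ -2.0234e-5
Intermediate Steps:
X(T, g) = g² - 130*T (X(T, g) = -130*T + g*g = -130*T + g² = g² - 130*T)
1/(X(134, 244) - 91538) = 1/((244² - 130*134) - 91538) = 1/((59536 - 17420) - 91538) = 1/(42116 - 91538) = 1/(-49422) = -1/49422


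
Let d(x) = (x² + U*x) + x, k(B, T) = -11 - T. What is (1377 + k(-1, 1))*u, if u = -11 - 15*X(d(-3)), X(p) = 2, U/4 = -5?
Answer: -55965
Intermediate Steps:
U = -20 (U = 4*(-5) = -20)
d(x) = x² - 19*x (d(x) = (x² - 20*x) + x = x² - 19*x)
u = -41 (u = -11 - 15*2 = -11 - 30 = -41)
(1377 + k(-1, 1))*u = (1377 + (-11 - 1*1))*(-41) = (1377 + (-11 - 1))*(-41) = (1377 - 12)*(-41) = 1365*(-41) = -55965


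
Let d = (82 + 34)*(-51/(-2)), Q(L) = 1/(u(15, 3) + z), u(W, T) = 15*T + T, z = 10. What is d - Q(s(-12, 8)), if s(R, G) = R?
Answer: 171563/58 ≈ 2958.0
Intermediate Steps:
u(W, T) = 16*T
Q(L) = 1/58 (Q(L) = 1/(16*3 + 10) = 1/(48 + 10) = 1/58)
d = 2958 (d = 116*(-51*(-½)) = 116*(51/2) = 2958)
d - Q(s(-12, 8)) = 2958 - 1*1/58 = 2958 - 1/58 = 171563/58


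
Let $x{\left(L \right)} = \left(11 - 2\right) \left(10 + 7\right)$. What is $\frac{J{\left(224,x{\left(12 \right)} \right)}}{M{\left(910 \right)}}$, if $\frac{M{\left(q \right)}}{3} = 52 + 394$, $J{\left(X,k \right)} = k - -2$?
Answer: $\frac{155}{1338} \approx 0.11584$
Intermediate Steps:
$x{\left(L \right)} = 153$ ($x{\left(L \right)} = 9 \cdot 17 = 153$)
$J{\left(X,k \right)} = 2 + k$ ($J{\left(X,k \right)} = k + 2 = 2 + k$)
$M{\left(q \right)} = 1338$ ($M{\left(q \right)} = 3 \left(52 + 394\right) = 3 \cdot 446 = 1338$)
$\frac{J{\left(224,x{\left(12 \right)} \right)}}{M{\left(910 \right)}} = \frac{2 + 153}{1338} = 155 \cdot \frac{1}{1338} = \frac{155}{1338}$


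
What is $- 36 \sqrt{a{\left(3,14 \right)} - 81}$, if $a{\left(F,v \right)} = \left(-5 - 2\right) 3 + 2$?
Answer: $- 360 i \approx - 360.0 i$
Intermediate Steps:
$a{\left(F,v \right)} = -19$ ($a{\left(F,v \right)} = \left(-7\right) 3 + 2 = -21 + 2 = -19$)
$- 36 \sqrt{a{\left(3,14 \right)} - 81} = - 36 \sqrt{-19 - 81} = - 36 \sqrt{-100} = - 36 \cdot 10 i = - 360 i$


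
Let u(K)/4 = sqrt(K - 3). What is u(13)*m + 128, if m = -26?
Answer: 128 - 104*sqrt(10) ≈ -200.88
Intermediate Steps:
u(K) = 4*sqrt(-3 + K) (u(K) = 4*sqrt(K - 3) = 4*sqrt(-3 + K))
u(13)*m + 128 = (4*sqrt(-3 + 13))*(-26) + 128 = (4*sqrt(10))*(-26) + 128 = -104*sqrt(10) + 128 = 128 - 104*sqrt(10)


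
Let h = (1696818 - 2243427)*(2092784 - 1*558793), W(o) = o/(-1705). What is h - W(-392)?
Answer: -1429631053515287/1705 ≈ -8.3849e+11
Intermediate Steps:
W(o) = -o/1705 (W(o) = o*(-1/1705) = -o/1705)
h = -838493286519 (h = -546609*(2092784 - 558793) = -546609*1533991 = -838493286519)
h - W(-392) = -838493286519 - (-1)*(-392)/1705 = -838493286519 - 1*392/1705 = -838493286519 - 392/1705 = -1429631053515287/1705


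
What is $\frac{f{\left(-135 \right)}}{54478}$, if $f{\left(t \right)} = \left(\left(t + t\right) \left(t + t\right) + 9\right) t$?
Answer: $- \frac{9842715}{54478} \approx -180.67$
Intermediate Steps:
$f{\left(t \right)} = t \left(9 + 4 t^{2}\right)$ ($f{\left(t \right)} = \left(2 t 2 t + 9\right) t = \left(4 t^{2} + 9\right) t = \left(9 + 4 t^{2}\right) t = t \left(9 + 4 t^{2}\right)$)
$\frac{f{\left(-135 \right)}}{54478} = \frac{\left(-135\right) \left(9 + 4 \left(-135\right)^{2}\right)}{54478} = - 135 \left(9 + 4 \cdot 18225\right) \frac{1}{54478} = - 135 \left(9 + 72900\right) \frac{1}{54478} = \left(-135\right) 72909 \cdot \frac{1}{54478} = \left(-9842715\right) \frac{1}{54478} = - \frac{9842715}{54478}$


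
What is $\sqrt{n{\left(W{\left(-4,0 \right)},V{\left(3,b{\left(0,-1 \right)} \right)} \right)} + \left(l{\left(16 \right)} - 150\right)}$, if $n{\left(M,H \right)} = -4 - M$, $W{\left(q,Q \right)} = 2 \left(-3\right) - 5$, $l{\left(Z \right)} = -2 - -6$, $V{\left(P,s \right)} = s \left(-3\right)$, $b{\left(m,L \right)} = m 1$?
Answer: $i \sqrt{139} \approx 11.79 i$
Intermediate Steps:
$b{\left(m,L \right)} = m$
$V{\left(P,s \right)} = - 3 s$
$l{\left(Z \right)} = 4$ ($l{\left(Z \right)} = -2 + 6 = 4$)
$W{\left(q,Q \right)} = -11$ ($W{\left(q,Q \right)} = -6 - 5 = -11$)
$\sqrt{n{\left(W{\left(-4,0 \right)},V{\left(3,b{\left(0,-1 \right)} \right)} \right)} + \left(l{\left(16 \right)} - 150\right)} = \sqrt{\left(-4 - -11\right) + \left(4 - 150\right)} = \sqrt{\left(-4 + 11\right) - 146} = \sqrt{7 - 146} = \sqrt{-139} = i \sqrt{139}$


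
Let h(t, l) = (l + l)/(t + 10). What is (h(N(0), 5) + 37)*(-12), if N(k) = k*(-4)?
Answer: -456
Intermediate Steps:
N(k) = -4*k
h(t, l) = 2*l/(10 + t) (h(t, l) = (2*l)/(10 + t) = 2*l/(10 + t))
(h(N(0), 5) + 37)*(-12) = (2*5/(10 - 4*0) + 37)*(-12) = (2*5/(10 + 0) + 37)*(-12) = (2*5/10 + 37)*(-12) = (2*5*(⅒) + 37)*(-12) = (1 + 37)*(-12) = 38*(-12) = -456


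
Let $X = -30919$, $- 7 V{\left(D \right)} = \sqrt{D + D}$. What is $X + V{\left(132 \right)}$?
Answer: $-30919 - \frac{2 \sqrt{66}}{7} \approx -30921.0$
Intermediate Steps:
$V{\left(D \right)} = - \frac{\sqrt{2} \sqrt{D}}{7}$ ($V{\left(D \right)} = - \frac{\sqrt{D + D}}{7} = - \frac{\sqrt{2 D}}{7} = - \frac{\sqrt{2} \sqrt{D}}{7}$)
$X + V{\left(132 \right)} = -30919 - \frac{\sqrt{2} \sqrt{132}}{7} = -30919 - \frac{\sqrt{2} \cdot 2 \sqrt{33}}{7} = -30919 - \frac{2 \sqrt{66}}{7}$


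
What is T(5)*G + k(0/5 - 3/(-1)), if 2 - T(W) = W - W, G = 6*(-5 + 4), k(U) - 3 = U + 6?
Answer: 0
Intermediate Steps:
k(U) = 9 + U (k(U) = 3 + (U + 6) = 3 + (6 + U) = 9 + U)
G = -6 (G = 6*(-1) = -6)
T(W) = 2 (T(W) = 2 - (W - W) = 2 - 1*0 = 2 + 0 = 2)
T(5)*G + k(0/5 - 3/(-1)) = 2*(-6) + (9 + (0/5 - 3/(-1))) = -12 + (9 + (0*(⅕) - 3*(-1))) = -12 + (9 + (0 + 3)) = -12 + (9 + 3) = -12 + 12 = 0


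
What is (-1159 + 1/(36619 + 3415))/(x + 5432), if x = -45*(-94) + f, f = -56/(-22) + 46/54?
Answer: -13780623285/114922521182 ≈ -0.11991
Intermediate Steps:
f = 1009/297 (f = -56*(-1/22) + 46*(1/54) = 28/11 + 23/27 = 1009/297 ≈ 3.3973)
x = 1257319/297 (x = -45*(-94) + 1009/297 = 4230 + 1009/297 = 1257319/297 ≈ 4233.4)
(-1159 + 1/(36619 + 3415))/(x + 5432) = (-1159 + 1/(36619 + 3415))/(1257319/297 + 5432) = (-1159 + 1/40034)/(2870623/297) = (-1159 + 1/40034)*(297/2870623) = -46399405/40034*297/2870623 = -13780623285/114922521182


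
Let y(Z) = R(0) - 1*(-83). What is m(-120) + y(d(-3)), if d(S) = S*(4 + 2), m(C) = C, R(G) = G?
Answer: -37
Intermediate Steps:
d(S) = 6*S (d(S) = S*6 = 6*S)
y(Z) = 83 (y(Z) = 0 - 1*(-83) = 0 + 83 = 83)
m(-120) + y(d(-3)) = -120 + 83 = -37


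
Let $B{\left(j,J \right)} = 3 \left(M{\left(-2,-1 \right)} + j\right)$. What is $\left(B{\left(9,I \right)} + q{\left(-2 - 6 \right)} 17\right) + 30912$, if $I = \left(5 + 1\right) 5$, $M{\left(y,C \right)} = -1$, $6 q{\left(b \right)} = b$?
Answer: $\frac{92740}{3} \approx 30913.0$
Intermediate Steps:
$q{\left(b \right)} = \frac{b}{6}$
$I = 30$ ($I = 6 \cdot 5 = 30$)
$B{\left(j,J \right)} = -3 + 3 j$ ($B{\left(j,J \right)} = 3 \left(-1 + j\right) = -3 + 3 j$)
$\left(B{\left(9,I \right)} + q{\left(-2 - 6 \right)} 17\right) + 30912 = \left(\left(-3 + 3 \cdot 9\right) + \frac{-2 - 6}{6} \cdot 17\right) + 30912 = \left(\left(-3 + 27\right) + \frac{-2 - 6}{6} \cdot 17\right) + 30912 = \left(24 + \frac{1}{6} \left(-8\right) 17\right) + 30912 = \left(24 - \frac{68}{3}\right) + 30912 = \frac{4}{3} + 30912 = \frac{92740}{3}$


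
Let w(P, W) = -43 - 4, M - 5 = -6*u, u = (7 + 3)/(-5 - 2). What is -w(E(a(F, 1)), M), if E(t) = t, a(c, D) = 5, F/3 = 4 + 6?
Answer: 47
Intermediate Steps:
F = 30 (F = 3*(4 + 6) = 3*10 = 30)
u = -10/7 (u = 10/(-7) = 10*(-1/7) = -10/7 ≈ -1.4286)
M = 95/7 (M = 5 - 6*(-10/7) = 5 + 60/7 = 95/7 ≈ 13.571)
w(P, W) = -47
-w(E(a(F, 1)), M) = -1*(-47) = 47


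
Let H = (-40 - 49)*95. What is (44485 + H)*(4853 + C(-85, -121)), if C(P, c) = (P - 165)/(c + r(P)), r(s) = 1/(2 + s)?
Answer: 146414756705/837 ≈ 1.7493e+8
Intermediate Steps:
H = -8455 (H = -89*95 = -8455)
C(P, c) = (-165 + P)/(c + 1/(2 + P)) (C(P, c) = (P - 165)/(c + 1/(2 + P)) = (-165 + P)/(c + 1/(2 + P)))
(44485 + H)*(4853 + C(-85, -121)) = (44485 - 8455)*(4853 + (-165 - 85)*(2 - 85)/(1 - 121*(2 - 85))) = 36030*(4853 - 250*(-83)/(1 - 121*(-83))) = 36030*(4853 - 250*(-83)/(1 + 10043)) = 36030*(4853 - 250*(-83)/10044) = 36030*(4853 + (1/10044)*(-250)*(-83)) = 36030*(4853 + 10375/5022) = 36030*(24382141/5022) = 146414756705/837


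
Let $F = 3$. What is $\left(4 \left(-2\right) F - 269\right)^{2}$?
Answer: $85849$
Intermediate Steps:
$\left(4 \left(-2\right) F - 269\right)^{2} = \left(4 \left(-2\right) 3 - 269\right)^{2} = \left(\left(-8\right) 3 - 269\right)^{2} = \left(-24 - 269\right)^{2} = \left(-293\right)^{2} = 85849$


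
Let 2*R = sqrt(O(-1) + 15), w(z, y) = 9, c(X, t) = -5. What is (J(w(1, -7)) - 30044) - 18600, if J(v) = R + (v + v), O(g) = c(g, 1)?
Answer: -48626 + sqrt(10)/2 ≈ -48624.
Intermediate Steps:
O(g) = -5
R = sqrt(10)/2 (R = sqrt(-5 + 15)/2 = sqrt(10)/2 ≈ 1.5811)
J(v) = sqrt(10)/2 + 2*v (J(v) = sqrt(10)/2 + (v + v) = sqrt(10)/2 + 2*v)
(J(w(1, -7)) - 30044) - 18600 = ((sqrt(10)/2 + 2*9) - 30044) - 18600 = ((sqrt(10)/2 + 18) - 30044) - 18600 = ((18 + sqrt(10)/2) - 30044) - 18600 = (-30026 + sqrt(10)/2) - 18600 = -48626 + sqrt(10)/2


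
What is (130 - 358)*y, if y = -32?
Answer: 7296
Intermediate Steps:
(130 - 358)*y = (130 - 358)*(-32) = -228*(-32) = 7296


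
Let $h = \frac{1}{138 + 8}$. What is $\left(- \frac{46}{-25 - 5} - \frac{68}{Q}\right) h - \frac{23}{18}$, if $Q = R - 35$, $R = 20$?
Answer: $- \frac{4061}{3285} \approx -1.2362$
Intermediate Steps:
$Q = -15$ ($Q = 20 - 35 = -15$)
$h = \frac{1}{146} \approx 0.0068493$
$\left(- \frac{46}{-25 - 5} - \frac{68}{Q}\right) h - \frac{23}{18} = \left(- \frac{46}{-25 - 5} - \frac{68}{-15}\right) \frac{1}{146} - \frac{23}{18} = \left(- \frac{46}{-30} - - \frac{68}{15}\right) \frac{1}{146} - \frac{23}{18} = \left(\left(-46\right) \left(- \frac{1}{30}\right) + \frac{68}{15}\right) \frac{1}{146} - \frac{23}{18} = \left(\frac{23}{15} + \frac{68}{15}\right) \frac{1}{146} - \frac{23}{18} = \frac{91}{15} \cdot \frac{1}{146} - \frac{23}{18} = \frac{91}{2190} - \frac{23}{18} = - \frac{4061}{3285}$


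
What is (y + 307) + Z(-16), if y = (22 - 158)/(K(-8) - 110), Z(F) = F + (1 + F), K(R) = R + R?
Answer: 17456/63 ≈ 277.08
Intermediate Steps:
K(R) = 2*R
Z(F) = 1 + 2*F
y = 68/63 (y = (22 - 158)/(2*(-8) - 110) = -136/(-16 - 110) = -136/(-126) = -136*(-1/126) = 68/63 ≈ 1.0794)
(y + 307) + Z(-16) = (68/63 + 307) + (1 + 2*(-16)) = 19409/63 + (1 - 32) = 19409/63 - 31 = 17456/63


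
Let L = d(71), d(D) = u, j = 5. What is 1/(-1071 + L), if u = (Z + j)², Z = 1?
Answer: -1/1035 ≈ -0.00096618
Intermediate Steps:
u = 36 (u = (1 + 5)² = 6² = 36)
d(D) = 36
L = 36
1/(-1071 + L) = 1/(-1071 + 36) = 1/(-1035) = -1/1035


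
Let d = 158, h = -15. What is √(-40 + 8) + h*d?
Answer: -2370 + 4*I*√2 ≈ -2370.0 + 5.6569*I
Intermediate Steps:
√(-40 + 8) + h*d = √(-40 + 8) - 15*158 = √(-32) - 2370 = 4*I*√2 - 2370 = -2370 + 4*I*√2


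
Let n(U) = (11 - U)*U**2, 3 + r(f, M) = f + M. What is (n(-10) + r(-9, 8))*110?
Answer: 230560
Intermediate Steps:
r(f, M) = -3 + M + f (r(f, M) = -3 + (f + M) = -3 + (M + f) = -3 + M + f)
n(U) = U**2*(11 - U)
(n(-10) + r(-9, 8))*110 = ((-10)**2*(11 - 1*(-10)) + (-3 + 8 - 9))*110 = (100*(11 + 10) - 4)*110 = (100*21 - 4)*110 = (2100 - 4)*110 = 2096*110 = 230560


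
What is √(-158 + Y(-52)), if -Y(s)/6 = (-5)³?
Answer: 4*√37 ≈ 24.331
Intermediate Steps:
Y(s) = 750 (Y(s) = -6*(-5)³ = -6*(-125) = 750)
√(-158 + Y(-52)) = √(-158 + 750) = √592 = 4*√37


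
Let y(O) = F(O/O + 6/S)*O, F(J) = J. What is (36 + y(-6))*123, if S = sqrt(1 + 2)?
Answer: 3690 - 1476*sqrt(3) ≈ 1133.5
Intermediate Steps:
S = sqrt(3) ≈ 1.7320
y(O) = O*(1 + 2*sqrt(3)) (y(O) = (O/O + 6/(sqrt(3)))*O = (1 + 6*(sqrt(3)/3))*O = (1 + 2*sqrt(3))*O = O*(1 + 2*sqrt(3)))
(36 + y(-6))*123 = (36 - 6*(1 + 2*sqrt(3)))*123 = (36 + (-6 - 12*sqrt(3)))*123 = (30 - 12*sqrt(3))*123 = 3690 - 1476*sqrt(3)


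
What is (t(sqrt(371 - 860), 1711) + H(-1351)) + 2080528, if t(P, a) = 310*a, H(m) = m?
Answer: 2609587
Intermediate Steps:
(t(sqrt(371 - 860), 1711) + H(-1351)) + 2080528 = (310*1711 - 1351) + 2080528 = (530410 - 1351) + 2080528 = 529059 + 2080528 = 2609587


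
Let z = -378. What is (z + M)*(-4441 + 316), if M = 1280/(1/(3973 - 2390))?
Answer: -8356680750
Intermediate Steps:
M = 2026240 (M = 1280/(1/1583) = 1280*1583 = 2026240)
(z + M)*(-4441 + 316) = (-378 + 2026240)*(-4441 + 316) = 2025862*(-4125) = -8356680750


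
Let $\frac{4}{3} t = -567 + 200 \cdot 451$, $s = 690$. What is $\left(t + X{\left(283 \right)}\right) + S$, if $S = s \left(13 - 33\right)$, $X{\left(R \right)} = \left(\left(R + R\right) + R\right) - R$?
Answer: $\frac{215963}{4} \approx 53991.0$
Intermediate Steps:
$X{\left(R \right)} = 2 R$ ($X{\left(R \right)} = \left(2 R + R\right) - R = 3 R - R = 2 R$)
$t = \frac{268899}{4}$ ($t = \frac{3 \left(-567 + 200 \cdot 451\right)}{4} = \frac{3 \left(-567 + 90200\right)}{4} = \frac{3}{4} \cdot 89633 = \frac{268899}{4} \approx 67225.0$)
$S = -13800$ ($S = 690 \left(13 - 33\right) = 690 \left(-20\right) = -13800$)
$\left(t + X{\left(283 \right)}\right) + S = \left(\frac{268899}{4} + 2 \cdot 283\right) - 13800 = \left(\frac{268899}{4} + 566\right) - 13800 = \frac{271163}{4} - 13800 = \frac{215963}{4}$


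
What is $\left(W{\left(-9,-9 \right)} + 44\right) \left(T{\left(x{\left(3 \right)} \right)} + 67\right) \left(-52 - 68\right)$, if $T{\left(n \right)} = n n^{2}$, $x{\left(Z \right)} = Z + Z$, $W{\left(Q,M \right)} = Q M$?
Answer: $-4245000$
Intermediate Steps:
$W{\left(Q,M \right)} = M Q$
$x{\left(Z \right)} = 2 Z$
$T{\left(n \right)} = n^{3}$
$\left(W{\left(-9,-9 \right)} + 44\right) \left(T{\left(x{\left(3 \right)} \right)} + 67\right) \left(-52 - 68\right) = \left(\left(-9\right) \left(-9\right) + 44\right) \left(\left(2 \cdot 3\right)^{3} + 67\right) \left(-52 - 68\right) = \left(81 + 44\right) \left(6^{3} + 67\right) \left(-120\right) = 125 \left(216 + 67\right) \left(-120\right) = 125 \cdot 283 \left(-120\right) = 125 \left(-33960\right) = -4245000$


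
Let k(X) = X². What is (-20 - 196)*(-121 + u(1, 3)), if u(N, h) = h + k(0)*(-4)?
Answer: 25488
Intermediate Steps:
u(N, h) = h (u(N, h) = h + 0²*(-4) = h + 0*(-4) = h + 0 = h)
(-20 - 196)*(-121 + u(1, 3)) = (-20 - 196)*(-121 + 3) = -216*(-118) = 25488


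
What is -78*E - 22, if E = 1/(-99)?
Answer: -700/33 ≈ -21.212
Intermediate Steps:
E = -1/99 ≈ -0.010101
-78*E - 22 = -78*(-1/99) - 22 = 26/33 - 22 = -700/33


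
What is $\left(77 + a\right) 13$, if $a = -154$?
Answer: $-1001$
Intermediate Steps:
$\left(77 + a\right) 13 = \left(77 - 154\right) 13 = \left(-77\right) 13 = -1001$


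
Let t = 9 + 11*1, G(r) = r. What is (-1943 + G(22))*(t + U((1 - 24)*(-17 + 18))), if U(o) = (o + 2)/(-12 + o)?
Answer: -197863/5 ≈ -39573.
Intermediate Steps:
t = 20 (t = 9 + 11 = 20)
U(o) = (2 + o)/(-12 + o)
(-1943 + G(22))*(t + U((1 - 24)*(-17 + 18))) = (-1943 + 22)*(20 + (2 + (1 - 24)*(-17 + 18))/(-12 + (1 - 24)*(-17 + 18))) = -1921*(20 + (2 - 23*1)/(-12 - 23*1)) = -1921*(20 + (2 - 23)/(-12 - 23)) = -1921*(20 - 21/(-35)) = -1921*(20 - 1/35*(-21)) = -1921*(20 + 3/5) = -1921*103/5 = -197863/5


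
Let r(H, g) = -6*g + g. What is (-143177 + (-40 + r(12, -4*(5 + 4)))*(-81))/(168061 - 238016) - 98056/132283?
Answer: 13580464831/9253857265 ≈ 1.4675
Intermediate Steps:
r(H, g) = -5*g
(-143177 + (-40 + r(12, -4*(5 + 4)))*(-81))/(168061 - 238016) - 98056/132283 = (-143177 + (-40 - (-20)*(5 + 4))*(-81))/(168061 - 238016) - 98056/132283 = (-143177 + (-40 - (-20)*9)*(-81))/(-69955) - 98056*1/132283 = (-143177 + (-40 - 5*(-36))*(-81))*(-1/69955) - 98056/132283 = (-143177 + (-40 + 180)*(-81))*(-1/69955) - 98056/132283 = (-143177 + 140*(-81))*(-1/69955) - 98056/132283 = (-143177 - 11340)*(-1/69955) - 98056/132283 = -154517*(-1/69955) - 98056/132283 = 154517/69955 - 98056/132283 = 13580464831/9253857265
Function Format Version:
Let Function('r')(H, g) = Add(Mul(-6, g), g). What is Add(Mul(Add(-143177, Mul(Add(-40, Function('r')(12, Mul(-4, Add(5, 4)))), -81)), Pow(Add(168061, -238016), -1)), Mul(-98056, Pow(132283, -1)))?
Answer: Rational(13580464831, 9253857265) ≈ 1.4675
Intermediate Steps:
Function('r')(H, g) = Mul(-5, g)
Add(Mul(Add(-143177, Mul(Add(-40, Function('r')(12, Mul(-4, Add(5, 4)))), -81)), Pow(Add(168061, -238016), -1)), Mul(-98056, Pow(132283, -1))) = Add(Mul(Add(-143177, Mul(Add(-40, Mul(-5, Mul(-4, Add(5, 4)))), -81)), Pow(Add(168061, -238016), -1)), Mul(-98056, Pow(132283, -1))) = Add(Mul(Add(-143177, Mul(Add(-40, Mul(-5, Mul(-4, 9))), -81)), Pow(-69955, -1)), Mul(-98056, Rational(1, 132283))) = Add(Mul(Add(-143177, Mul(Add(-40, Mul(-5, -36)), -81)), Rational(-1, 69955)), Rational(-98056, 132283)) = Add(Mul(Add(-143177, Mul(Add(-40, 180), -81)), Rational(-1, 69955)), Rational(-98056, 132283)) = Add(Mul(Add(-143177, Mul(140, -81)), Rational(-1, 69955)), Rational(-98056, 132283)) = Add(Mul(Add(-143177, -11340), Rational(-1, 69955)), Rational(-98056, 132283)) = Add(Mul(-154517, Rational(-1, 69955)), Rational(-98056, 132283)) = Add(Rational(154517, 69955), Rational(-98056, 132283)) = Rational(13580464831, 9253857265)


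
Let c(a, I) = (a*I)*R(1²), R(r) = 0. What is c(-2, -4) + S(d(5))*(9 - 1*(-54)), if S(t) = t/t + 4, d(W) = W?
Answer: 315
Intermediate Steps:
c(a, I) = 0 (c(a, I) = (a*I)*0 = (I*a)*0 = 0)
S(t) = 5 (S(t) = 1 + 4 = 5)
c(-2, -4) + S(d(5))*(9 - 1*(-54)) = 0 + 5*(9 - 1*(-54)) = 0 + 5*(9 + 54) = 0 + 5*63 = 0 + 315 = 315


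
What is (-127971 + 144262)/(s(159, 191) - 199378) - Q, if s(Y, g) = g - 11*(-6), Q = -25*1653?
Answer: 8228659034/199121 ≈ 41325.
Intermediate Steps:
Q = -41325
s(Y, g) = 66 + g (s(Y, g) = g + 66 = 66 + g)
(-127971 + 144262)/(s(159, 191) - 199378) - Q = (-127971 + 144262)/((66 + 191) - 199378) - 1*(-41325) = 16291/(257 - 199378) + 41325 = 16291/(-199121) + 41325 = 16291*(-1/199121) + 41325 = -16291/199121 + 41325 = 8228659034/199121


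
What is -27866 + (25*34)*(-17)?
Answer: -42316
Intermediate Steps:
-27866 + (25*34)*(-17) = -27866 + 850*(-17) = -27866 - 14450 = -42316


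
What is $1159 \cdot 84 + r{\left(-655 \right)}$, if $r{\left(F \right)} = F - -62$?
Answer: $96763$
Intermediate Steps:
$r{\left(F \right)} = 62 + F$ ($r{\left(F \right)} = F + 62 = 62 + F$)
$1159 \cdot 84 + r{\left(-655 \right)} = 1159 \cdot 84 + \left(62 - 655\right) = 97356 - 593 = 96763$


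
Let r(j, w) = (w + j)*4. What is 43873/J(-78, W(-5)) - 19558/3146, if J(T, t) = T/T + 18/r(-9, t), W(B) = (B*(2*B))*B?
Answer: 3249396101/72787 ≈ 44643.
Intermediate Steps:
r(j, w) = 4*j + 4*w (r(j, w) = (j + w)*4 = 4*j + 4*w)
W(B) = 2*B³ (W(B) = (2*B²)*B = 2*B³)
J(T, t) = 1 + 18/(-36 + 4*t) (J(T, t) = T/T + 18/(4*(-9) + 4*t) = 1 + 18/(-36 + 4*t))
43873/J(-78, W(-5)) - 19558/3146 = 43873/(((-9/2 + 2*(-5)³)/(-9 + 2*(-5)³))) - 19558/3146 = 43873/(((-9/2 + 2*(-125))/(-9 + 2*(-125)))) - 19558*1/3146 = 43873/(((-9/2 - 250)/(-9 - 250))) - 889/143 = 43873/((-509/2/(-259))) - 889/143 = 43873/((-1/259*(-509/2))) - 889/143 = 43873/(509/518) - 889/143 = 43873*(518/509) - 889/143 = 22726214/509 - 889/143 = 3249396101/72787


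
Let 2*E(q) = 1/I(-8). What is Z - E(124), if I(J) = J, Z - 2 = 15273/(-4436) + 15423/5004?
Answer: 12591061/7399248 ≈ 1.7017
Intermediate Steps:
Z = 758038/462453 (Z = 2 + (15273/(-4436) + 15423/5004) = 2 + (15273*(-1/4436) + 15423*(1/5004)) = 2 + (-15273/4436 + 5141/1668) = 2 - 166868/462453 = 758038/462453 ≈ 1.6392)
E(q) = -1/16 (E(q) = (1/2)/(-8) = (1/2)*(-1/8) = -1/16)
Z - E(124) = 758038/462453 - 1*(-1/16) = 758038/462453 + 1/16 = 12591061/7399248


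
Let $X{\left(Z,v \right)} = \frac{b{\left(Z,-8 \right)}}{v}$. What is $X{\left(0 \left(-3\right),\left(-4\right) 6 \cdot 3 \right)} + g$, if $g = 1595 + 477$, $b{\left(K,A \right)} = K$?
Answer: $2072$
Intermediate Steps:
$g = 2072$
$X{\left(Z,v \right)} = \frac{Z}{v}$
$X{\left(0 \left(-3\right),\left(-4\right) 6 \cdot 3 \right)} + g = \frac{0 \left(-3\right)}{\left(-4\right) 6 \cdot 3} + 2072 = \frac{0}{\left(-24\right) 3} + 2072 = \frac{0}{-72} + 2072 = 0 \left(- \frac{1}{72}\right) + 2072 = 0 + 2072 = 2072$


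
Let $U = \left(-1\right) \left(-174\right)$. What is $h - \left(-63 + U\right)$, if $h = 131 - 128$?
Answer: $-108$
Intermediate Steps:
$U = 174$
$h = 3$
$h - \left(-63 + U\right) = 3 + \left(63 - 174\right) = 3 - 111 = -108$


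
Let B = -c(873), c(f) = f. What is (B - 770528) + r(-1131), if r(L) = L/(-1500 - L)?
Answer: -94881946/123 ≈ -7.7140e+5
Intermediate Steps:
B = -873 (B = -1*873 = -873)
(B - 770528) + r(-1131) = (-873 - 770528) - 1*(-1131)/(1500 - 1131) = -771401 - 1*(-1131)/369 = -771401 - 1*(-1131)*1/369 = -771401 + 377/123 = -94881946/123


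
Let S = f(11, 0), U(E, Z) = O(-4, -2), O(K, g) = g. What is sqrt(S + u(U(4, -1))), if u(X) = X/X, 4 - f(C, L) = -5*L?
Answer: sqrt(5) ≈ 2.2361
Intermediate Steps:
U(E, Z) = -2
f(C, L) = 4 + 5*L (f(C, L) = 4 - (-5)*L = 4 + 5*L)
u(X) = 1
S = 4 (S = 4 + 5*0 = 4 + 0 = 4)
sqrt(S + u(U(4, -1))) = sqrt(4 + 1) = sqrt(5)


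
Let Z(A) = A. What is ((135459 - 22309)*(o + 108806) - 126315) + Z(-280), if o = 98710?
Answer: 23480308805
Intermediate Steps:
((135459 - 22309)*(o + 108806) - 126315) + Z(-280) = ((135459 - 22309)*(98710 + 108806) - 126315) - 280 = (113150*207516 - 126315) - 280 = (23480435400 - 126315) - 280 = 23480309085 - 280 = 23480308805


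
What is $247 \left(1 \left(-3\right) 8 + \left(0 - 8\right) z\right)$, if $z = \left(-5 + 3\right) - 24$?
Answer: $45448$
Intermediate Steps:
$z = -26$ ($z = -2 - 24 = -26$)
$247 \left(1 \left(-3\right) 8 + \left(0 - 8\right) z\right) = 247 \left(1 \left(-3\right) 8 + \left(0 - 8\right) \left(-26\right)\right) = 247 \left(\left(-3\right) 8 - -208\right) = 247 \left(-24 + 208\right) = 247 \cdot 184 = 45448$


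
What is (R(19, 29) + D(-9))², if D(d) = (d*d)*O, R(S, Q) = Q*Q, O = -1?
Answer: 577600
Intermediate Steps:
R(S, Q) = Q²
D(d) = -d² (D(d) = (d*d)*(-1) = d²*(-1) = -d²)
(R(19, 29) + D(-9))² = (29² - 1*(-9)²)² = (841 - 1*81)² = (841 - 81)² = 760² = 577600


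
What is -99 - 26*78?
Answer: -2127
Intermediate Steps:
-99 - 26*78 = -99 - 2028 = -2127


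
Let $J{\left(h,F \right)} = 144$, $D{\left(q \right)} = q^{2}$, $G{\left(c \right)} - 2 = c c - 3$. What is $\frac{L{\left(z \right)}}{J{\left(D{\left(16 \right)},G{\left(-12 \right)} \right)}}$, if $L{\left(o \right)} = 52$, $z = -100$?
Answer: $\frac{13}{36} \approx 0.36111$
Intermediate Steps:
$G{\left(c \right)} = -1 + c^{2}$ ($G{\left(c \right)} = 2 + \left(c c - 3\right) = 2 + \left(c^{2} - 3\right) = 2 + \left(-3 + c^{2}\right) = -1 + c^{2}$)
$\frac{L{\left(z \right)}}{J{\left(D{\left(16 \right)},G{\left(-12 \right)} \right)}} = \frac{52}{144} = 52 \cdot \frac{1}{144} = \frac{13}{36}$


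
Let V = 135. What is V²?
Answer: 18225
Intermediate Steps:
V² = 135² = 18225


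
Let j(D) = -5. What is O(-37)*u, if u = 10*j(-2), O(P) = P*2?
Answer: 3700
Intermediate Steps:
O(P) = 2*P
u = -50 (u = 10*(-5) = -50)
O(-37)*u = (2*(-37))*(-50) = -74*(-50) = 3700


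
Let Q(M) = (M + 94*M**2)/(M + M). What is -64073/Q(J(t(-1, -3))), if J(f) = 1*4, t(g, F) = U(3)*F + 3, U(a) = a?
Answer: -128146/377 ≈ -339.91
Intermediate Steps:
t(g, F) = 3 + 3*F (t(g, F) = 3*F + 3 = 3 + 3*F)
J(f) = 4
Q(M) = (M + 94*M**2)/(2*M) (Q(M) = (M + 94*M**2)/((2*M)) = (M + 94*M**2)*(1/(2*M)) = (M + 94*M**2)/(2*M))
-64073/Q(J(t(-1, -3))) = -64073/(1/2 + 47*4) = -64073/(1/2 + 188) = -64073/377/2 = -64073*2/377 = -128146/377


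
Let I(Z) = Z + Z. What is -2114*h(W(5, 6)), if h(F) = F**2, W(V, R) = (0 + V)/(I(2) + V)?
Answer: -52850/81 ≈ -652.47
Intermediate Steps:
I(Z) = 2*Z
W(V, R) = V/(4 + V) (W(V, R) = (0 + V)/(2*2 + V) = V/(4 + V))
-2114*h(W(5, 6)) = -2114*25/(4 + 5)**2 = -2114*(5/9)**2 = -2114*25/81 = -52850/81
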